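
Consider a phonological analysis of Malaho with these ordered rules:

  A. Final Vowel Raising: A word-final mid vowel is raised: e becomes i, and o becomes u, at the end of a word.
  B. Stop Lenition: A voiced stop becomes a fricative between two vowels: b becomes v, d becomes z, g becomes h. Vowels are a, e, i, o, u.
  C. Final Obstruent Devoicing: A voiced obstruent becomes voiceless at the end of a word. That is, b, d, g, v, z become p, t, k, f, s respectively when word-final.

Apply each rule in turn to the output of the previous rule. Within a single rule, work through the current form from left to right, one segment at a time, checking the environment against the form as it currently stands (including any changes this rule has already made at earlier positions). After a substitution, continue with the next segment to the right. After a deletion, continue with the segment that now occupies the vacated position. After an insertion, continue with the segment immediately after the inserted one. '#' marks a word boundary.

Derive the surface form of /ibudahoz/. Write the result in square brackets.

A Final Vowel Raising: no change — [ibudahoz]
B Stop Lenition: [ibudahoz] → [ivuzahoz]
C Final Obstruent Devoicing: [ivuzahoz] → [ivuzahos]

[ivuzahos]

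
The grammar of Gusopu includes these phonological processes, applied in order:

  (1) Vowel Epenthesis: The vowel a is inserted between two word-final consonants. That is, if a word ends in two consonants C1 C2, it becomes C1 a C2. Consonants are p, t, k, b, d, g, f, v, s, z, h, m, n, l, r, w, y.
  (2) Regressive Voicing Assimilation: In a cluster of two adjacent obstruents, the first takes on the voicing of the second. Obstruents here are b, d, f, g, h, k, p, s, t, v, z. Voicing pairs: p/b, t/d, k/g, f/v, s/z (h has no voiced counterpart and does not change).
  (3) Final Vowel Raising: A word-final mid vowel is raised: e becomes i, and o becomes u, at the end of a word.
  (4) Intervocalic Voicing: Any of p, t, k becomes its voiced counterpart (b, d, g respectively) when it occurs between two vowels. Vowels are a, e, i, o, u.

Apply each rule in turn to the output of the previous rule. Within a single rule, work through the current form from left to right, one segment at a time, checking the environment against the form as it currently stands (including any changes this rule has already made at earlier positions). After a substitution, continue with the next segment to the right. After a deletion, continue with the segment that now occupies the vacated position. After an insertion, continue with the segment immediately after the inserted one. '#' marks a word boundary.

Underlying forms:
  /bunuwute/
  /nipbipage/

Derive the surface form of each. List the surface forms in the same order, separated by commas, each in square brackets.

[bunuwudi], [nibbibagi]

/bunuwute/:
  (1) Vowel Epenthesis: no change — [bunuwute]
  (2) Regressive Voicing Assimilation: no change — [bunuwute]
  (3) Final Vowel Raising: [bunuwute] → [bunuwuti]
  (4) Intervocalic Voicing: [bunuwuti] → [bunuwudi]
/nipbipage/:
  (1) Vowel Epenthesis: no change — [nipbipage]
  (2) Regressive Voicing Assimilation: [nipbipage] → [nibbipage]
  (3) Final Vowel Raising: [nibbipage] → [nibbipagi]
  (4) Intervocalic Voicing: [nibbipagi] → [nibbibagi]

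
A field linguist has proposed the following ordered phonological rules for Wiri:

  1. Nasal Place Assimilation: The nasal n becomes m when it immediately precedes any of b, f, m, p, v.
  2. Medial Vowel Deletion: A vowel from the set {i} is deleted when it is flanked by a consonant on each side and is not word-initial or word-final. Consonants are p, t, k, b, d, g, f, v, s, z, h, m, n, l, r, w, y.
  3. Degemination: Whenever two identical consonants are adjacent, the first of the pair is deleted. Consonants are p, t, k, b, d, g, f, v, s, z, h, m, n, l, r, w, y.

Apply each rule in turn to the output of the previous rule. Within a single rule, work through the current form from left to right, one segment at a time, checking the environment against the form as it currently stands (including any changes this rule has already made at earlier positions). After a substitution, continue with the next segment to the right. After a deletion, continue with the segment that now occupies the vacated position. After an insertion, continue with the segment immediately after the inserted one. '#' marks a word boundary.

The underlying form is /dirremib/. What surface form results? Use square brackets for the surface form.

[dremb]

1 Nasal Place Assimilation: no change — [dirremib]
2 Medial Vowel Deletion: [dirremib] → [drremb]
3 Degemination: [drremb] → [dremb]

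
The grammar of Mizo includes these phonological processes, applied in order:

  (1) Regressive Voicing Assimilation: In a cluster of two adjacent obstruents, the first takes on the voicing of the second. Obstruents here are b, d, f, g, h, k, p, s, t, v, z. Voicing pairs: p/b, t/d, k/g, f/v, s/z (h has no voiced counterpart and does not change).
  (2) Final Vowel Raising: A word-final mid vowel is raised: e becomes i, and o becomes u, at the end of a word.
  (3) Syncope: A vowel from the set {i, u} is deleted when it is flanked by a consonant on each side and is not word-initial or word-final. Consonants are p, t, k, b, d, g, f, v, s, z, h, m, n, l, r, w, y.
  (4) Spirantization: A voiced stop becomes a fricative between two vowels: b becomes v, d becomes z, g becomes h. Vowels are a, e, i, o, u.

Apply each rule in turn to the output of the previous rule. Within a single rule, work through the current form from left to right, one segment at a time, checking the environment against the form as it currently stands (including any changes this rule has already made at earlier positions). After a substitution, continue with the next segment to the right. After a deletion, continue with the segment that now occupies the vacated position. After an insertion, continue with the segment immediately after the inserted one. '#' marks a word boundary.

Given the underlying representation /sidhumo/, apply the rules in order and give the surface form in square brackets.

[sthmu]

(1) Regressive Voicing Assimilation: [sidhumo] → [sithumo]
(2) Final Vowel Raising: [sithumo] → [sithumu]
(3) Syncope: [sithumu] → [sthmu]
(4) Spirantization: no change — [sthmu]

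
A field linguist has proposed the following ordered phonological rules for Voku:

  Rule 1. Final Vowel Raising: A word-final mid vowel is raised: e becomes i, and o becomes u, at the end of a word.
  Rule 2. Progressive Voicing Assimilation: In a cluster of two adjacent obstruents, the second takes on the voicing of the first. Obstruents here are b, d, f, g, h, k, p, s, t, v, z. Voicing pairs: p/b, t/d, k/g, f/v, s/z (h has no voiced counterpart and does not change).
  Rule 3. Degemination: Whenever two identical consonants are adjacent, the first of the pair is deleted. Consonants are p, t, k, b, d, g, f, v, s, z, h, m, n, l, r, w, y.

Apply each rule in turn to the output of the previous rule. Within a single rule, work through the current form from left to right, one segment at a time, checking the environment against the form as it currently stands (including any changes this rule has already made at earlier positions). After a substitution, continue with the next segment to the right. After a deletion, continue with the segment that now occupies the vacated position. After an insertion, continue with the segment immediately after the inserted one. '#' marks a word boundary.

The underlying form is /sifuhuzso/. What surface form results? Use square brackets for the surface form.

[sifuhuzu]

Rule 1 Final Vowel Raising: [sifuhuzso] → [sifuhuzsu]
Rule 2 Progressive Voicing Assimilation: [sifuhuzsu] → [sifuhuzzu]
Rule 3 Degemination: [sifuhuzzu] → [sifuhuzu]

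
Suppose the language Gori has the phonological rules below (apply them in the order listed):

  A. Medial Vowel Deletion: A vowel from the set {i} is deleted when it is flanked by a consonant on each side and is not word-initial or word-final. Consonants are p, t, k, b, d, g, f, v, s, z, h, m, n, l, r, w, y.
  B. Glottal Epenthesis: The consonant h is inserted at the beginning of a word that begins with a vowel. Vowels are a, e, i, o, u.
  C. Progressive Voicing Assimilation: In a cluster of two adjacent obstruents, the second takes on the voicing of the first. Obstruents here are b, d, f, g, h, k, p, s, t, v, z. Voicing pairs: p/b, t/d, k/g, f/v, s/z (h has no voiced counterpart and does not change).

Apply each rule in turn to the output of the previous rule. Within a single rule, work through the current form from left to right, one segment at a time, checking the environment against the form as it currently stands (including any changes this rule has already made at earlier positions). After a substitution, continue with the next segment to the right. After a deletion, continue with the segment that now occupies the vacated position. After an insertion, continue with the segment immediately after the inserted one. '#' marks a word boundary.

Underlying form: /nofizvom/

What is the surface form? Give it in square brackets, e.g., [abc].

A Medial Vowel Deletion: [nofizvom] → [nofzvom]
B Glottal Epenthesis: no change — [nofzvom]
C Progressive Voicing Assimilation: [nofzvom] → [nofsfom]

[nofsfom]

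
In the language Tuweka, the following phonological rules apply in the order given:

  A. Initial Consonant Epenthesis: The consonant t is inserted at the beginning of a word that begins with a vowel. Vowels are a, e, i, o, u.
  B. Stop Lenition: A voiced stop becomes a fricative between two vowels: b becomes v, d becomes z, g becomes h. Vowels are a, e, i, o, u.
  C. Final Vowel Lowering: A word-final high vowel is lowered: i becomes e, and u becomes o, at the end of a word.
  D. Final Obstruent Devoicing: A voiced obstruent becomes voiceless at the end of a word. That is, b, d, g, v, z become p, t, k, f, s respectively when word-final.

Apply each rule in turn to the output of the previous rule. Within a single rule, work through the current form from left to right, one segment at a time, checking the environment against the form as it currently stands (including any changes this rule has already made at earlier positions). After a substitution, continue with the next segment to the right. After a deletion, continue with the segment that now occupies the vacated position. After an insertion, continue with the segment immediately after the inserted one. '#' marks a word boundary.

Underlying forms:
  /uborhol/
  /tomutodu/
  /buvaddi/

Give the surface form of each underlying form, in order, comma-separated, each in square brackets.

/uborhol/:
  A Initial Consonant Epenthesis: [uborhol] → [tuborhol]
  B Stop Lenition: [tuborhol] → [tuvorhol]
  C Final Vowel Lowering: no change — [tuvorhol]
  D Final Obstruent Devoicing: no change — [tuvorhol]
/tomutodu/:
  A Initial Consonant Epenthesis: no change — [tomutodu]
  B Stop Lenition: [tomutodu] → [tomutozu]
  C Final Vowel Lowering: [tomutozu] → [tomutozo]
  D Final Obstruent Devoicing: no change — [tomutozo]
/buvaddi/:
  A Initial Consonant Epenthesis: no change — [buvaddi]
  B Stop Lenition: no change — [buvaddi]
  C Final Vowel Lowering: [buvaddi] → [buvadde]
  D Final Obstruent Devoicing: no change — [buvadde]

[tuvorhol], [tomutozo], [buvadde]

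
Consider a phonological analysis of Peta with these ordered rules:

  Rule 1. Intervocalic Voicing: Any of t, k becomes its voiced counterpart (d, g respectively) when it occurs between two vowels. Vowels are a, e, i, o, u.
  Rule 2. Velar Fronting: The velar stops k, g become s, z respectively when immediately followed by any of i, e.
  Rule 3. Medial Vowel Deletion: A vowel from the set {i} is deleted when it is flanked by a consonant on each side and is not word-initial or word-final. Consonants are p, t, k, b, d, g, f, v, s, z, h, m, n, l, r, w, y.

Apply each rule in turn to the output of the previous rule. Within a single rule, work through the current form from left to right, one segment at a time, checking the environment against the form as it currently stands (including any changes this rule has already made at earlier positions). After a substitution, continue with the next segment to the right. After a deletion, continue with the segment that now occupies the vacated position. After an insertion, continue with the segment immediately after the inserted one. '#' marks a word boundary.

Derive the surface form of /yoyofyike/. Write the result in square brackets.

Rule 1 Intervocalic Voicing: [yoyofyike] → [yoyofyige]
Rule 2 Velar Fronting: [yoyofyige] → [yoyofyize]
Rule 3 Medial Vowel Deletion: [yoyofyize] → [yoyofyze]

[yoyofyze]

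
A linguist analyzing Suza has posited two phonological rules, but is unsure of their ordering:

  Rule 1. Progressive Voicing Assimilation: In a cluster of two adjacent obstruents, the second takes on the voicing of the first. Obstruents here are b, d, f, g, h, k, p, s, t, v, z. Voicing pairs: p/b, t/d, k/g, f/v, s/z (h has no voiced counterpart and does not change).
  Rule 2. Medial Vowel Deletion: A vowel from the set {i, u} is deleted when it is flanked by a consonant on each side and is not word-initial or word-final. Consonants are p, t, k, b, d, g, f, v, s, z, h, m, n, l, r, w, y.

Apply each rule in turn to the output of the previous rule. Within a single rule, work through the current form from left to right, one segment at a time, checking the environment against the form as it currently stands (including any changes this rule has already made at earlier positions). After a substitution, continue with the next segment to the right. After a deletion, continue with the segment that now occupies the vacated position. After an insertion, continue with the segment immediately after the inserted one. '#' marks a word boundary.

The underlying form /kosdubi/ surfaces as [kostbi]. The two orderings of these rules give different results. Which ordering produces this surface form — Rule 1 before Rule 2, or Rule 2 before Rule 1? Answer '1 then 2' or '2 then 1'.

Order 1 then 2:
  1 Progressive Voicing Assimilation: [kosdubi] → [kostubi]
  2 Medial Vowel Deletion: [kostubi] → [kostbi]
  result: [kostbi]
Order 2 then 1:
  2 Medial Vowel Deletion: [kosdubi] → [kosdbi]
  1 Progressive Voicing Assimilation: [kosdbi] → [kostpi]
  result: [kostpi]

1 then 2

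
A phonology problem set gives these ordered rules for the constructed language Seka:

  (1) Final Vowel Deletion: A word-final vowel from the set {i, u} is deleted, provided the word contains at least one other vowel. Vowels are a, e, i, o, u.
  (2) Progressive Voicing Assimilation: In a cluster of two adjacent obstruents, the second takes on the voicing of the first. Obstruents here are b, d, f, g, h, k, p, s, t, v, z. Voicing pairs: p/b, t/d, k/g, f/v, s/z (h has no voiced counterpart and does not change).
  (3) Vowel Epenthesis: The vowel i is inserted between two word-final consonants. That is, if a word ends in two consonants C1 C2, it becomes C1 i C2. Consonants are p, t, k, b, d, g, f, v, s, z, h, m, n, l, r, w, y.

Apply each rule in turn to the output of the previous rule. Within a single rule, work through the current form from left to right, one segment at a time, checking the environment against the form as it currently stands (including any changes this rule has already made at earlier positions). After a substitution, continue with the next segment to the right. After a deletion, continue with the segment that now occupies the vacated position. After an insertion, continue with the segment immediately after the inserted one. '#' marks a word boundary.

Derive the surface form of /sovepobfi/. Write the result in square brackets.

(1) Final Vowel Deletion: [sovepobfi] → [sovepobf]
(2) Progressive Voicing Assimilation: [sovepobf] → [sovepobv]
(3) Vowel Epenthesis: [sovepobv] → [sovepobiv]

[sovepobiv]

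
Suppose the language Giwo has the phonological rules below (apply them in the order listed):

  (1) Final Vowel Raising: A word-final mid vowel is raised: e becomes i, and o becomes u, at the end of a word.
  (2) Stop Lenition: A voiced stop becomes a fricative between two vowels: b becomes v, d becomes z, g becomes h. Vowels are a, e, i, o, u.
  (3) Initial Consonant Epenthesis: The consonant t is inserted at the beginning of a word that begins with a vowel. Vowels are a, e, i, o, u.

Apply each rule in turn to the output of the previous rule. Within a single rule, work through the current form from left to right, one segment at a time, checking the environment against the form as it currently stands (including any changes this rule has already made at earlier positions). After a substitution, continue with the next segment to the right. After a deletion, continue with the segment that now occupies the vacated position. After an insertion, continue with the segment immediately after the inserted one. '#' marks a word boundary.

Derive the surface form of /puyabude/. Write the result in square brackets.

(1) Final Vowel Raising: [puyabude] → [puyabudi]
(2) Stop Lenition: [puyabudi] → [puyavuzi]
(3) Initial Consonant Epenthesis: no change — [puyavuzi]

[puyavuzi]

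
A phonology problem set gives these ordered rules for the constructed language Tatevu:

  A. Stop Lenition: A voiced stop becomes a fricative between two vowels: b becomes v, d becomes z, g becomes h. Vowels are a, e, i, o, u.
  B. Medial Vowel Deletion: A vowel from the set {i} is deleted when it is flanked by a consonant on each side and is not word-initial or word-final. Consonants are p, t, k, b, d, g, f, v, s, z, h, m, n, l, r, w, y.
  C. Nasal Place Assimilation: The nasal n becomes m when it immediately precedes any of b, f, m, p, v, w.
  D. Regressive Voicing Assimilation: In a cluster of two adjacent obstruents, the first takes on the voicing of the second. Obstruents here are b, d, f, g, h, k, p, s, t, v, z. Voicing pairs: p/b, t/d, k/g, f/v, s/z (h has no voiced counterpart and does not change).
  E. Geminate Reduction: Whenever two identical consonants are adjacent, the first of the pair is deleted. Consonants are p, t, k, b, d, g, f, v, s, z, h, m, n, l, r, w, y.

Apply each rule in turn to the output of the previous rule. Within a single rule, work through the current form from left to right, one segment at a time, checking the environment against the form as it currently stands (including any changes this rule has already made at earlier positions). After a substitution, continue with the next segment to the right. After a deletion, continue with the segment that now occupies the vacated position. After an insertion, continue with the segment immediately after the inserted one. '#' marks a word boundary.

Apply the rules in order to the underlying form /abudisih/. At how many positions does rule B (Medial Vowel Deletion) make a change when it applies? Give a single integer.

A Stop Lenition: [abudisih] → [avuzisih]
B Medial Vowel Deletion: [avuzisih] → [avuzsh]
C Nasal Place Assimilation: no change — [avuzsh]
D Regressive Voicing Assimilation: [avuzsh] → [avussh]
E Geminate Reduction: [avussh] → [avush]
Rule B changed 2 position(s).

2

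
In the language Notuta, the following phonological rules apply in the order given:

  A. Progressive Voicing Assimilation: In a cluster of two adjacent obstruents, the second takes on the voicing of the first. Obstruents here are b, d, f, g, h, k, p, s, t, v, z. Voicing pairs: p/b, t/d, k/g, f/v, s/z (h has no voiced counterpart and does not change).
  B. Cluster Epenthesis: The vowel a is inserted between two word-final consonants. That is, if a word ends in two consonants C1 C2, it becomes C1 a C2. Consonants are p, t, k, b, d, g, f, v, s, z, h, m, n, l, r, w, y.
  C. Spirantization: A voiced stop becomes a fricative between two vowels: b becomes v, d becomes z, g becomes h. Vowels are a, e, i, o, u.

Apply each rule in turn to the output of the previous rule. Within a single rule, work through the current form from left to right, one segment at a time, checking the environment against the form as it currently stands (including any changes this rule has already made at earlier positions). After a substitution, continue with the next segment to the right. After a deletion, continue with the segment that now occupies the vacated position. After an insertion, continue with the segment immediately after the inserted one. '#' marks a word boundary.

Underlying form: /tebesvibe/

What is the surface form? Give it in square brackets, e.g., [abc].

[tevesfive]

A Progressive Voicing Assimilation: [tebesvibe] → [tebesfibe]
B Cluster Epenthesis: no change — [tebesfibe]
C Spirantization: [tebesfibe] → [tevesfive]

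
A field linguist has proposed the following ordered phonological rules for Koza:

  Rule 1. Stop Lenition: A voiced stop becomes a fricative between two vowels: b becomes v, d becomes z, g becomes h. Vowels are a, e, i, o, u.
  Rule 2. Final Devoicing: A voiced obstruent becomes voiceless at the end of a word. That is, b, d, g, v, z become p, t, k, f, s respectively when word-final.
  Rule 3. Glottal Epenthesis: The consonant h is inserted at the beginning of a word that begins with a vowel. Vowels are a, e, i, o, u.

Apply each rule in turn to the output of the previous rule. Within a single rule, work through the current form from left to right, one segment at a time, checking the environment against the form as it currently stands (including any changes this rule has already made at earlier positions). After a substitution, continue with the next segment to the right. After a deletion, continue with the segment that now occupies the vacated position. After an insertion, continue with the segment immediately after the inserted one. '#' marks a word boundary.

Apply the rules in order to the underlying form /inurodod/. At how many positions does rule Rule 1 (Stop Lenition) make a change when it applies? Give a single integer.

Rule 1 Stop Lenition: [inurodod] → [inurozod]
Rule 2 Final Devoicing: [inurozod] → [inurozot]
Rule 3 Glottal Epenthesis: [inurozot] → [hinurozot]
Rule Rule 1 changed 1 position(s).

1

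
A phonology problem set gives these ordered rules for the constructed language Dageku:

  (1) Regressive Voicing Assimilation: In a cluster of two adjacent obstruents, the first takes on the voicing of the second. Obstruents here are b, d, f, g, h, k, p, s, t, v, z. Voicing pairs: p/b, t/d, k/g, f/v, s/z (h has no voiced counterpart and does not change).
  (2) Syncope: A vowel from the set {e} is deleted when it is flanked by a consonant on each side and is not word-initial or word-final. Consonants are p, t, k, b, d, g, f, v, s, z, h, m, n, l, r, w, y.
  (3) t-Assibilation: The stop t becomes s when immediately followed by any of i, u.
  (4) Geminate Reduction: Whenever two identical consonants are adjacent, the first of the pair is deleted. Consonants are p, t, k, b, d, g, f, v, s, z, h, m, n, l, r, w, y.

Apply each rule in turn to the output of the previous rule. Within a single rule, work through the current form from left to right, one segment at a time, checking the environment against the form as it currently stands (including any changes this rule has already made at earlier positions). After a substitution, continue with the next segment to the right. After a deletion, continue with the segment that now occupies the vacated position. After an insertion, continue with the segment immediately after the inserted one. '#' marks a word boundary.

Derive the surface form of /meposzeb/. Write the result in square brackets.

(1) Regressive Voicing Assimilation: [meposzeb] → [mepozzeb]
(2) Syncope: [mepozzeb] → [mpozzb]
(3) t-Assibilation: no change — [mpozzb]
(4) Geminate Reduction: [mpozzb] → [mpozb]

[mpozb]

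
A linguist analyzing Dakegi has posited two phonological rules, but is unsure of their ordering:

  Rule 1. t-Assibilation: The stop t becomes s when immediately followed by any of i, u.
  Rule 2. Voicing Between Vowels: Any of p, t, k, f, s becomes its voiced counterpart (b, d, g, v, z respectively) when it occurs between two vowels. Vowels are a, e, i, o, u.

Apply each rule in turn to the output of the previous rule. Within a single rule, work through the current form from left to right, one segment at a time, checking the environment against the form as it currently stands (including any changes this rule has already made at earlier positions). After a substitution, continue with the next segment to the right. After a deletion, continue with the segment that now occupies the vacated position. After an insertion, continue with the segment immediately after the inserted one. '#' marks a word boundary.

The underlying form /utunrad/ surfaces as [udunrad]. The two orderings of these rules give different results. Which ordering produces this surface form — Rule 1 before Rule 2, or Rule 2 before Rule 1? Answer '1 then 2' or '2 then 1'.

2 then 1

Order 1 then 2:
  1 t-Assibilation: [utunrad] → [usunrad]
  2 Voicing Between Vowels: [usunrad] → [uzunrad]
  result: [uzunrad]
Order 2 then 1:
  2 Voicing Between Vowels: [utunrad] → [udunrad]
  1 t-Assibilation: no change — [udunrad]
  result: [udunrad]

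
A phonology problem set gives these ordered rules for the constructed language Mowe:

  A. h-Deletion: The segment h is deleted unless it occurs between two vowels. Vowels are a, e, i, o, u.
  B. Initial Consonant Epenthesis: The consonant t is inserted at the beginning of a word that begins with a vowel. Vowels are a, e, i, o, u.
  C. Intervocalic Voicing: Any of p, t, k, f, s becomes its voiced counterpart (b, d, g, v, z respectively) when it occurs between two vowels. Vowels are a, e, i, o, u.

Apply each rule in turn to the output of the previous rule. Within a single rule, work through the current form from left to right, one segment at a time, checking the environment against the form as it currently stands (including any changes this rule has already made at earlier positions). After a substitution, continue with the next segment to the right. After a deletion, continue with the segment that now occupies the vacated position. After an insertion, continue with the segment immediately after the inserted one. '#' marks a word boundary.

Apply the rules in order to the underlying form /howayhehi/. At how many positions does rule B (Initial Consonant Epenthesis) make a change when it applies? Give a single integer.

1

A h-Deletion: [howayhehi] → [owayehi]
B Initial Consonant Epenthesis: [owayehi] → [towayehi]
C Intervocalic Voicing: no change — [towayehi]
Rule B changed 1 position(s).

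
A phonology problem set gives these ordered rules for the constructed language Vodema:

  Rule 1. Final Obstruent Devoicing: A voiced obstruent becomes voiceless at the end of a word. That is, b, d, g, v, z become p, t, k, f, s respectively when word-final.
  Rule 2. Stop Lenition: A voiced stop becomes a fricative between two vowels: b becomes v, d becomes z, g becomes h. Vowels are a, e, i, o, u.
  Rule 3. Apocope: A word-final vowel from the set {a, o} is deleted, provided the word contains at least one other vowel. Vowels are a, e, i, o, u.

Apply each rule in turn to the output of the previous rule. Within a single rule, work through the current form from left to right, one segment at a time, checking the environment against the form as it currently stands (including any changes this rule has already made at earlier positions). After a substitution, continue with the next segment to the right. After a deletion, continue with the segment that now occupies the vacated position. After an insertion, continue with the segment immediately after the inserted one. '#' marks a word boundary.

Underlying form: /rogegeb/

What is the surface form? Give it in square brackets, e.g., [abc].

Rule 1 Final Obstruent Devoicing: [rogegeb] → [rogegep]
Rule 2 Stop Lenition: [rogegep] → [rohehep]
Rule 3 Apocope: no change — [rohehep]

[rohehep]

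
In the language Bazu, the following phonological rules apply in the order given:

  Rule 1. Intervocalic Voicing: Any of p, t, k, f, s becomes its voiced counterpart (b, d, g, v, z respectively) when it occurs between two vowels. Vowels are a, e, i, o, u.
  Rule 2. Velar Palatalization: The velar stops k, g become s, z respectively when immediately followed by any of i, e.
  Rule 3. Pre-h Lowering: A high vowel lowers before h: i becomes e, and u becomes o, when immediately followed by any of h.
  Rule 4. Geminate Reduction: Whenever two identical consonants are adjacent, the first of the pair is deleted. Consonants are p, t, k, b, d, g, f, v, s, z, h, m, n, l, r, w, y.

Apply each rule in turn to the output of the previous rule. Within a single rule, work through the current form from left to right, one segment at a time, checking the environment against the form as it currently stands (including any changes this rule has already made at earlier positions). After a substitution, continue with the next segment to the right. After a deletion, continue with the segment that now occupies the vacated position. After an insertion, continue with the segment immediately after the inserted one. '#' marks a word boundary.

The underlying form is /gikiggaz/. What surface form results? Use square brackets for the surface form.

[zizigaz]

Rule 1 Intervocalic Voicing: [gikiggaz] → [gigiggaz]
Rule 2 Velar Palatalization: [gigiggaz] → [ziziggaz]
Rule 3 Pre-h Lowering: no change — [ziziggaz]
Rule 4 Geminate Reduction: [ziziggaz] → [zizigaz]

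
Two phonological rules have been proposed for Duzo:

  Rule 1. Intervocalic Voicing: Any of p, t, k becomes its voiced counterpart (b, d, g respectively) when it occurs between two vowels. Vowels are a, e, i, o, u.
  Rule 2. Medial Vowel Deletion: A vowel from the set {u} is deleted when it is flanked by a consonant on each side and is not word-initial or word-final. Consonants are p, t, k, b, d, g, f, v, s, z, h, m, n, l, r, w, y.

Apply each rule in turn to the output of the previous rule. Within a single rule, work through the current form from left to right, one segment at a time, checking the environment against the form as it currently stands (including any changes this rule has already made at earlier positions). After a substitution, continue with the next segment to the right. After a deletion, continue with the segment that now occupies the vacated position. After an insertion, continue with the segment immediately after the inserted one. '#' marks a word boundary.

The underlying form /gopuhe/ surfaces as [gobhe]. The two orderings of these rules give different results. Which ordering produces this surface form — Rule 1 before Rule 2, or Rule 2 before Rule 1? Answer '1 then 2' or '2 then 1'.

1 then 2

Order 1 then 2:
  1 Intervocalic Voicing: [gopuhe] → [gobuhe]
  2 Medial Vowel Deletion: [gobuhe] → [gobhe]
  result: [gobhe]
Order 2 then 1:
  2 Medial Vowel Deletion: [gopuhe] → [gophe]
  1 Intervocalic Voicing: no change — [gophe]
  result: [gophe]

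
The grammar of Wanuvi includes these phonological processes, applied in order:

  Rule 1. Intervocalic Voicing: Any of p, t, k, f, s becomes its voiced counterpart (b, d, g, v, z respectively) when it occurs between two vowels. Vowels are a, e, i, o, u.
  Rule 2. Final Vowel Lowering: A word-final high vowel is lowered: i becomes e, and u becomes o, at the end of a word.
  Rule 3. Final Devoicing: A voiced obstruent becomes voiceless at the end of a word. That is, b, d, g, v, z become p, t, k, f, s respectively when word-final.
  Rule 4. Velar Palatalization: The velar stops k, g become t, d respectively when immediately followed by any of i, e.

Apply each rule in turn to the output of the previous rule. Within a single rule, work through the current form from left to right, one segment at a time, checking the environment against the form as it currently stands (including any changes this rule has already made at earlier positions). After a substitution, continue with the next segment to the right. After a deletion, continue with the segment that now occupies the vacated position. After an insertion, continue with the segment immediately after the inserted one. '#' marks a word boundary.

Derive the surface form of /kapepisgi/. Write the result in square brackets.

Rule 1 Intervocalic Voicing: [kapepisgi] → [kabebisgi]
Rule 2 Final Vowel Lowering: [kabebisgi] → [kabebisge]
Rule 3 Final Devoicing: no change — [kabebisge]
Rule 4 Velar Palatalization: [kabebisge] → [kabebisde]

[kabebisde]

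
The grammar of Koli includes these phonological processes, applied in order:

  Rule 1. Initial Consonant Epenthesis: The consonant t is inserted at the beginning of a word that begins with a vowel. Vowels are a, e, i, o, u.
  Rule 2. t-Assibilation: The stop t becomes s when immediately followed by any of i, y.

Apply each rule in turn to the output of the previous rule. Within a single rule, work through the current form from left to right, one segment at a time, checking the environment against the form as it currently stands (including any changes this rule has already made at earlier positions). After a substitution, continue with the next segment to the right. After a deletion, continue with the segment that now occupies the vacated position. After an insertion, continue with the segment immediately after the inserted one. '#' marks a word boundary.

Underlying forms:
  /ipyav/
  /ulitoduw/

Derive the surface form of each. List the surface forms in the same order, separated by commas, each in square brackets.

/ipyav/:
  Rule 1 Initial Consonant Epenthesis: [ipyav] → [tipyav]
  Rule 2 t-Assibilation: [tipyav] → [sipyav]
/ulitoduw/:
  Rule 1 Initial Consonant Epenthesis: [ulitoduw] → [tulitoduw]
  Rule 2 t-Assibilation: no change — [tulitoduw]

[sipyav], [tulitoduw]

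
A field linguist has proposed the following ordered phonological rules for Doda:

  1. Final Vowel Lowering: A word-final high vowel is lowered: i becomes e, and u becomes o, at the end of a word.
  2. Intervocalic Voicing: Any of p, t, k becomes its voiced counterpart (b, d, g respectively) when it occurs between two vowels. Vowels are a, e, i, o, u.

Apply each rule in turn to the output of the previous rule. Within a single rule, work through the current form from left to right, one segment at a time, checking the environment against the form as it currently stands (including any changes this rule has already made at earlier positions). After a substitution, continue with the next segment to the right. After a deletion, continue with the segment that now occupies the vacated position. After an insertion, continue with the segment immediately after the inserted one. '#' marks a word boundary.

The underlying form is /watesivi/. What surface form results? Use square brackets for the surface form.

1 Final Vowel Lowering: [watesivi] → [watesive]
2 Intervocalic Voicing: [watesive] → [wadesive]

[wadesive]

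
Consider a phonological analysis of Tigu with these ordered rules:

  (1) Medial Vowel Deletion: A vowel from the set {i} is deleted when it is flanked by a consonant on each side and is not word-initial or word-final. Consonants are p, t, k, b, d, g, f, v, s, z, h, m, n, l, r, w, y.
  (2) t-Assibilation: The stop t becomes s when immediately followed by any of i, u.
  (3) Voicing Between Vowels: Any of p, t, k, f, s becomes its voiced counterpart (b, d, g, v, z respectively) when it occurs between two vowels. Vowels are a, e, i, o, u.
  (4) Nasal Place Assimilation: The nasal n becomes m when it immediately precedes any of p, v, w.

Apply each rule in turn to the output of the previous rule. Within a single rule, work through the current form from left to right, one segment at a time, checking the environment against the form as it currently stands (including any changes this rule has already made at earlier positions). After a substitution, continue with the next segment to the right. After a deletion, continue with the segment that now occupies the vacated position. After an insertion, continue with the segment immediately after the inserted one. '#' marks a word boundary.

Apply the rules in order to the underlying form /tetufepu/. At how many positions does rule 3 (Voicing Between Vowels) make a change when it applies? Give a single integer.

3

(1) Medial Vowel Deletion: no change — [tetufepu]
(2) t-Assibilation: [tetufepu] → [tesufepu]
(3) Voicing Between Vowels: [tesufepu] → [tezuvebu]
(4) Nasal Place Assimilation: no change — [tezuvebu]
Rule 3 changed 3 position(s).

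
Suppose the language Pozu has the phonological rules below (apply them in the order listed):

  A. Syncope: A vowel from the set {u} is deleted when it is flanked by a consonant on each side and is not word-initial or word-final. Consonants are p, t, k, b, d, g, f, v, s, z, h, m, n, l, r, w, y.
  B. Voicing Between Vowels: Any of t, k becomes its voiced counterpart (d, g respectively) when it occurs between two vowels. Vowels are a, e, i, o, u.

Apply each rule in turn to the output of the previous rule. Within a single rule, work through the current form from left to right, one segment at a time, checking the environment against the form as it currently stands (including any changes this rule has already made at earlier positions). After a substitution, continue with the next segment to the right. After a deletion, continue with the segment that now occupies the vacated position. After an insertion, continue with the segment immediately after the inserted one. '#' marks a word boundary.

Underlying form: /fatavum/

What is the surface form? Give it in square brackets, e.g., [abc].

A Syncope: [fatavum] → [fatavm]
B Voicing Between Vowels: [fatavm] → [fadavm]

[fadavm]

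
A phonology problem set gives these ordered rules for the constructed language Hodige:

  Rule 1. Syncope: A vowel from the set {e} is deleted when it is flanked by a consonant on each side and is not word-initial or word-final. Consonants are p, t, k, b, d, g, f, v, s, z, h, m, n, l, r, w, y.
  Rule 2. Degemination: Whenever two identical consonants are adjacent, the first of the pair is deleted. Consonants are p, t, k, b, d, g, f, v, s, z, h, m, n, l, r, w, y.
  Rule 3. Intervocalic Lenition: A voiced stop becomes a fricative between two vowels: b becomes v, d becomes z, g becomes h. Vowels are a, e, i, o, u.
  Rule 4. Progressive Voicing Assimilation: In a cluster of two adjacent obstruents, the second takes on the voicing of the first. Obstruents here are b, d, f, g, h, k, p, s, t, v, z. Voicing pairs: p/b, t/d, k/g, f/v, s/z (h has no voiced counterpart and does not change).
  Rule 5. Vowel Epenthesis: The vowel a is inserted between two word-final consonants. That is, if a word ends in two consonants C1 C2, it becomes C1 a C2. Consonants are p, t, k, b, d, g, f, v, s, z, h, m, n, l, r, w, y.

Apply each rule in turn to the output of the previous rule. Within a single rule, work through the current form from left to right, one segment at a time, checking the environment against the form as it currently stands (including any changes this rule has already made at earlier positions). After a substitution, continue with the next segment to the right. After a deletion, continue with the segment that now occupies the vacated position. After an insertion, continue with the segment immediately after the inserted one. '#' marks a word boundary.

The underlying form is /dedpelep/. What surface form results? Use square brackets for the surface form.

[dblap]

Rule 1 Syncope: [dedpelep] → [ddplp]
Rule 2 Degemination: [ddplp] → [dplp]
Rule 3 Intervocalic Lenition: no change — [dplp]
Rule 4 Progressive Voicing Assimilation: [dplp] → [dblp]
Rule 5 Vowel Epenthesis: [dblp] → [dblap]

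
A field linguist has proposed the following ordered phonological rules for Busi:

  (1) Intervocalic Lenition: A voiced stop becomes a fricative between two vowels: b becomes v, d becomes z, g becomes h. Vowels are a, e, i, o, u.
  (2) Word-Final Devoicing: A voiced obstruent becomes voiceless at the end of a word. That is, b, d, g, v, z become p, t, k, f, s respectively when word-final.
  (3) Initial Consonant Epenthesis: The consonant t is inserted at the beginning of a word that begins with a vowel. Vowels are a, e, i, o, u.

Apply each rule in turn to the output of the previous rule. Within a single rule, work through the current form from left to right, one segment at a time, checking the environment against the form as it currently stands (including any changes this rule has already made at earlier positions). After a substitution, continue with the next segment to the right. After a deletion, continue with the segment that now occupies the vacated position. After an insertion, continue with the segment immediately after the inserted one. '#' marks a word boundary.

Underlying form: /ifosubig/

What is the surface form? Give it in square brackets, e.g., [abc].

[tifosuvik]

(1) Intervocalic Lenition: [ifosubig] → [ifosuvig]
(2) Word-Final Devoicing: [ifosuvig] → [ifosuvik]
(3) Initial Consonant Epenthesis: [ifosuvik] → [tifosuvik]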